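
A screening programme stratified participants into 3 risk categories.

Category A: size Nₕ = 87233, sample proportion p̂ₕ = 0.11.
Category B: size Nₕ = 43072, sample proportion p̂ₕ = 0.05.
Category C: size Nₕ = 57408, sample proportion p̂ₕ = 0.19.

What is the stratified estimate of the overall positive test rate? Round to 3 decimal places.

N = 87233 + 43072 + 57408 = 187713.
Overall proportion = Σ (Nₕ/N)·p̂ₕ.
Σ Nₕp̂ₕ = 9595.63 + 2153.6 + 10907.52 = 22656.75.
22656.75 / 187713 = 0.12070... → 0.121.

0.121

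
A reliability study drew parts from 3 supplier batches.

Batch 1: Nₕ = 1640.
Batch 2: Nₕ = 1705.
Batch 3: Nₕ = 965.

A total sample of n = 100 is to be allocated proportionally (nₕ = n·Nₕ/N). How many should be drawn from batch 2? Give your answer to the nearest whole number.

40

Share of batch 2 = 1705/4310 = 0.39559.
Allocate 100 × 0.39559 = 39.559... → 40.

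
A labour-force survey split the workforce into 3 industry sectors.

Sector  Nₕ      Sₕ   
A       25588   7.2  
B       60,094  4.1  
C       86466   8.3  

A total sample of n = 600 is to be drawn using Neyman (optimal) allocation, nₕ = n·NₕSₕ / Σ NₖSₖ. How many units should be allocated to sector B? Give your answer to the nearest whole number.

Σ NₕSₕ = 25588·7.2 + 60094·4.1 + 86466·8.3 = 1148286.8.
Share for B: 246385.4/1148286.8 = 0.21457.
n_B = 600 × 0.21457 = 128.741... → 129.

129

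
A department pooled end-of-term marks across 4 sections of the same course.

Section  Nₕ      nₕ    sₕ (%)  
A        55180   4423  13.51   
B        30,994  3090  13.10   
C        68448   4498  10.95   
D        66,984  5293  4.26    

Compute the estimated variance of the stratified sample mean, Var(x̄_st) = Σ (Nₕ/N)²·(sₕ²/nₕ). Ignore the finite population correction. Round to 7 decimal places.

0.0065013

N = 221606; Wₕ = Nₕ/N.
section A: (55180/221606)²·13.51²/4423 = 0.0025585513
section B: (30994/221606)²·13.10²/3090 = 0.0010863664
section C: (68448/221606)²·10.95²/4498 = 0.0025431225
section D: (66984/221606)²·4.26²/5293 = 0.0003132539
Sum = 0.0065012941 → 0.0065013.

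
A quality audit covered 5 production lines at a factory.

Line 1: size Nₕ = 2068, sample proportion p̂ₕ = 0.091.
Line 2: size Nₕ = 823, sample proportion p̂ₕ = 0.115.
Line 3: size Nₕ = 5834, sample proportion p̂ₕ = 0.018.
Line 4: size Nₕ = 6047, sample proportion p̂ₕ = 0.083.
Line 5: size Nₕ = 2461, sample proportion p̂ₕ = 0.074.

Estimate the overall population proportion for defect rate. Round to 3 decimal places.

N = 2068 + 823 + 5834 + 6047 + 2461 = 17233.
Overall proportion = Σ (Nₕ/N)·p̂ₕ.
Σ Nₕp̂ₕ = 188.188 + 94.645 + 105.012 + 501.901 + 182.114 = 1071.86.
1071.86 / 17233 = 0.06220... → 0.062.

0.062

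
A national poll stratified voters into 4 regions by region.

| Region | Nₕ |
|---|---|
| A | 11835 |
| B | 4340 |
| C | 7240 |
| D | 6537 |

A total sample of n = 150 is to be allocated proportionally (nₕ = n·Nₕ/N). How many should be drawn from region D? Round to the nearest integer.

33

Share of region D = 6537/29952 = 0.21825.
Allocate 150 × 0.21825 = 32.737... → 33.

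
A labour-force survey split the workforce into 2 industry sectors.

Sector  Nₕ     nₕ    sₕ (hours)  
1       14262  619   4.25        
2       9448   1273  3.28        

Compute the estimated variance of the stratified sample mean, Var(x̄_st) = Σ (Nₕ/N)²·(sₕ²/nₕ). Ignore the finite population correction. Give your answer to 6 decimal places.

0.011900

N = 23710. Term for each stratum: Wₕ²sₕ²/nₕ.
Var(x̄_st) = 0.010558080 + 0.001341949 = 0.011900029 → 0.011900.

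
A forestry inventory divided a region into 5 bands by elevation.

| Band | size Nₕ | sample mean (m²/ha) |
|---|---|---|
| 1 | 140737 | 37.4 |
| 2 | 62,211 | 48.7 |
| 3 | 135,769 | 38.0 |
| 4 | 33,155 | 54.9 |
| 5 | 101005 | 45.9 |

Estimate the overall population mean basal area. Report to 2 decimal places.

N = 140737 + 62211 + 135769 + 33155 + 101005 = 472877.
Overall mean = Σ (Nₕ/N)·x̄ₕ — weight by population share, not a simple average.
Σ Nₕx̄ₕ = 140737·37.4 + 62211·48.7 + 135769·38.0 + 33155·54.9 + 101005·45.9 = 5263563.8 + 3029675.7 + 5159222 + 1820209.5 + 4636129.5 = 19908800.5.
Divide by N: 19908800.5 / 472877 = 42.1014... → 42.10.

42.10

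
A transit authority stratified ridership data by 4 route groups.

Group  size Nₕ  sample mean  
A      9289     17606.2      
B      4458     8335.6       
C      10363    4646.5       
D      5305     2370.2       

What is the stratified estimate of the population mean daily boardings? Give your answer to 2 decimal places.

x̄_st = (Σ Nₕx̄ₕ) / (Σ Nₕ) = (9289·17606.2 + 4458·8335.6 + 10363·4646.5 + 5305·2370.2) / 29415
= 261429687.1 / 29415 = 8887.6317... → 8887.63.

8887.63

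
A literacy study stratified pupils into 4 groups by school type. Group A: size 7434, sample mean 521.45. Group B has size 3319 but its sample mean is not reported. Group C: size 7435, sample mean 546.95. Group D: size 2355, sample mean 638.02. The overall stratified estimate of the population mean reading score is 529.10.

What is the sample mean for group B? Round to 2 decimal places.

428.96

Σ Nₕx̄ₕ = N·μ, so 3319·x̄_B = 20543·529.10 − (7434·521.45 + 7435·546.95 + 2355·638.02).
= 10869301.3 − 9445569.65 = 1423731.65.
x̄_B = 1423731.65 / 3319 = 428.9640... → 428.96.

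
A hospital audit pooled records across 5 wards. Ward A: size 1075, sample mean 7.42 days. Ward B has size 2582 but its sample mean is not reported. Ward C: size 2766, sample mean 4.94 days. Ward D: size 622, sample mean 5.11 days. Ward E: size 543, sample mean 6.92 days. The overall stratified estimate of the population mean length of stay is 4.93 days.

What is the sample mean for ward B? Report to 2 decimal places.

Σ Nₕx̄ₕ = N·μ, so 2582·x̄_B = 7588·4.93 − (1075·7.42 + 2766·4.94 + 622·5.11 + 543·6.92).
= 37408.84 − 28576.52 = 8832.32.
x̄_B = 8832.32 / 2582 = 3.4207... → 3.42.

3.42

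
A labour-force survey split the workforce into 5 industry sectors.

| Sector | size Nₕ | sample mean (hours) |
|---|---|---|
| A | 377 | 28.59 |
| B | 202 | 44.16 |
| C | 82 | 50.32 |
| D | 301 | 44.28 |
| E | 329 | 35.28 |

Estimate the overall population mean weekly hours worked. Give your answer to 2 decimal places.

37.77

N = 377 + 202 + 82 + 301 + 329 = 1291.
Weight each subgroup mean by Nₕ/N and sum.
Σ Nₕx̄ₕ = 377·28.59 + 202·44.16 + 82·50.32 + 301·44.28 + 329·35.28 = 10778.43 + 8920.32 + 4126.24 + 13328.28 + 11607.12 = 48760.39.
Divide by N: 48760.39 / 1291 = 37.7695... → 37.77.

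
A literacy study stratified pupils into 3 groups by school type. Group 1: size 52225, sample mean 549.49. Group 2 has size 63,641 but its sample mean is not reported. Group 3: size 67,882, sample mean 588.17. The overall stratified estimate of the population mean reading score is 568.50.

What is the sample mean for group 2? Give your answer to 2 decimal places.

N = 52225 + 63641 + 67882 = 183748.
Overall total = μ·N = 568.50·183748 = 104460738.
Subtract the known strata: 52225·549.49 + 67882·588.17 = 68623271.19.
Remaining total for group 2: 104460738 − 68623271.19 = 35837466.81.
Divide by its size: 35837466.81 / 63641 = 563.1192... → 563.12.

563.12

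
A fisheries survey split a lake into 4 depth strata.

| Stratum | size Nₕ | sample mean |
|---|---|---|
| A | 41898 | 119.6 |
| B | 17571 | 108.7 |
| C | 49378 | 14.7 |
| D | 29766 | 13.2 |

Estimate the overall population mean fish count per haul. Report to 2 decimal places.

58.00

N = 138613; weights Wₕ = Nₕ/N = (0.3023, 0.1268, 0.3562, 0.2147).
x̄_st = Σ Wₕ·x̄ₕ = 0.3023·119.6 + 0.1268·108.7 + 0.3562·14.7 + 0.2147·13.2 ≈ 58.0013...
→ 58.00.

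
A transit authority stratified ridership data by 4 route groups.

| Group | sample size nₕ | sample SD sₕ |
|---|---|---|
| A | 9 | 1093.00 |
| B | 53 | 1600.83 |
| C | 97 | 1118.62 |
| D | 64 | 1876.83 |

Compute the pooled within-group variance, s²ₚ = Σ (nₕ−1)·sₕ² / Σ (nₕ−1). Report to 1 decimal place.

A: (9−1)·1093.00² = 8·1194649 = 9557192
B: (53−1)·1600.83² = 52·2562656.6889 = 133258147.8228
C: (97−1)·1118.62² = 96·1251310.7044 = 120125827.6224
D: (64−1)·1876.83² = 63·3522490.8489 = 221916923.4807
Numerator = 484858090.9259; denominator = Σ(nₕ−1) = 219.
s²ₚ = 484858090.9259/219 = 2213963.886... → 2213963.9.

2213963.9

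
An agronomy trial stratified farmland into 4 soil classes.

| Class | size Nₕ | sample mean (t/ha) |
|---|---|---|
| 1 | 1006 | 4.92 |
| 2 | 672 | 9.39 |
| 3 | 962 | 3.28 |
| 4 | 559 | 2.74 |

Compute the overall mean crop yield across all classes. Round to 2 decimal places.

N = 1006 + 672 + 962 + 559 = 3199.
Weight each subgroup mean by Nₕ/N and sum.
Σ Nₕx̄ₕ = 1006·4.92 + 672·9.39 + 962·3.28 + 559·2.74 = 4949.52 + 6310.08 + 3155.36 + 1531.66 = 15946.62.
Divide by N: 15946.62 / 3199 = 4.9849... → 4.98.

4.98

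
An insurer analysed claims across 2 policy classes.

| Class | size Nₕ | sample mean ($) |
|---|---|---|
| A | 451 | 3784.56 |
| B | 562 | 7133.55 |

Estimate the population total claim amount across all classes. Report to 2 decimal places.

5715891.66

A: 451·3784.56 = 1706836.56
B: 562·7133.55 = 4009055.1
τ̂ = Σ Nₕx̄ₕ = 5715891.66.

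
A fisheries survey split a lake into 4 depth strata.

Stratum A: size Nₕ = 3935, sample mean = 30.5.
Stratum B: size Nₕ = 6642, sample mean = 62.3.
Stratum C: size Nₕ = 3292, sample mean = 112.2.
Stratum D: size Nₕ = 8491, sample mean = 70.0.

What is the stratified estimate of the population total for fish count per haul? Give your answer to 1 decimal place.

Population total = Σ Nₕ·x̄ₕ (each stratum's size times its mean).
3935·30.5 + 6642·62.3 + 3292·112.2 + 8491·70.0 = 120017.5 + 413796.6 + 369362.4 + 594370 = 1497546.5.

1497546.5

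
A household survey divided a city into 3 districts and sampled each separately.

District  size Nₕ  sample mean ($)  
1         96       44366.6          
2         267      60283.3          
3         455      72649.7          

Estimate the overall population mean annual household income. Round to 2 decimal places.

65293.95

N = 96 + 267 + 455 = 818.
Weight each subgroup mean by Nₕ/N and sum.
Σ Nₕx̄ₕ = 96·44366.6 + 267·60283.3 + 455·72649.7 = 4259193.6 + 16095641.1 + 33055613.5 = 53410448.2.
Divide by N: 53410448.2 / 818 = 65293.9465... → 65293.95.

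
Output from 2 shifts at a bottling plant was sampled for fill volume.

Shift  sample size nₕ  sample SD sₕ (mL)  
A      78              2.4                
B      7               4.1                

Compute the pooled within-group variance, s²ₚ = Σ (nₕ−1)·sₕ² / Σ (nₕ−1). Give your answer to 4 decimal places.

6.5588

Degrees of freedom: 77 + 6 = 83.
Σ(nₕ−1)sₕ² = 77·5.76 + 6·16.81 = 544.38.
s²ₚ = 544.38 / 83 = 6.558795... → 6.5588.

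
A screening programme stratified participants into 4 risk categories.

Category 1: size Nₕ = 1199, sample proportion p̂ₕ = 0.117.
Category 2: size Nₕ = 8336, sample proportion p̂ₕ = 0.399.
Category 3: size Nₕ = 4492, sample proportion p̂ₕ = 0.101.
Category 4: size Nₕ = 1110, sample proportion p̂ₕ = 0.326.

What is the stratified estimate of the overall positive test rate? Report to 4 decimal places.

Wₕ = Nₕ/N with N = 15137: 0.0792, 0.5507, 0.2968, 0.0733.
p̂_st = 0.0792·0.117 + 0.5507·0.399 + 0.2968·0.101 + 0.0733·0.326 ≈ 0.282876... → 0.2829.

0.2829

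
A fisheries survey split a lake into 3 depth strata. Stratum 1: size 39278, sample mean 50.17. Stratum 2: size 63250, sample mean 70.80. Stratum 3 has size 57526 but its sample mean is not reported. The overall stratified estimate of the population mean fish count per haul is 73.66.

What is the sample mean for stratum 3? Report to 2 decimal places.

92.84

N = 39278 + 63250 + 57526 = 160054.
Overall total = μ·N = 73.66·160054 = 11789577.64.
Subtract the known strata: 39278·50.17 + 63250·70.80 = 6448677.26.
Remaining total for stratum 3: 11789577.64 − 6448677.26 = 5340900.38.
Divide by its size: 5340900.38 / 57526 = 92.8432... → 92.84.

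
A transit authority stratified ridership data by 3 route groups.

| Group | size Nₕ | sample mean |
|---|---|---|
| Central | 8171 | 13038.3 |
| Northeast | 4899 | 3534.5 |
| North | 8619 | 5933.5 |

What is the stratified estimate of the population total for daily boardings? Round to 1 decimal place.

174992301.3

Central: 8171·13038.3 = 106535949.3
Northeast: 4899·3534.5 = 17315515.5
North: 8619·5933.5 = 51140836.5
τ̂ = Σ Nₕx̄ₕ = 174992301.3.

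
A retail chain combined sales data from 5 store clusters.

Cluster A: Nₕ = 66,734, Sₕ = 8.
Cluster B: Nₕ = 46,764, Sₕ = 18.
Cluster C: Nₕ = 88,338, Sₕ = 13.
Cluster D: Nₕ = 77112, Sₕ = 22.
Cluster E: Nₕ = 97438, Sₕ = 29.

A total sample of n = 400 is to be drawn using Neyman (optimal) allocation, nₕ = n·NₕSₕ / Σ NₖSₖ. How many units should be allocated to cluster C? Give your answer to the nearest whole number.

65

A: NₕSₕ = 66734·8 = 533872
B: NₕSₕ = 46764·18 = 841752
C: NₕSₕ = 88338·13 = 1148394
D: NₕSₕ = 77112·22 = 1696464
E: NₕSₕ = 97438·29 = 2825702
Σ NₕSₕ = 7046184.
n_C = 400·1148394/7046184 = 65.192... → 65.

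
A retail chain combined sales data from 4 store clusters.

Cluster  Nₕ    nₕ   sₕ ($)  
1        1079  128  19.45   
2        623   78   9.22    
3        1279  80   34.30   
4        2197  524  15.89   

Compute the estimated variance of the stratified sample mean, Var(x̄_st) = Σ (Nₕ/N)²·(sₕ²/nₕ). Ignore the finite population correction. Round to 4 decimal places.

N = 5178; Wₕ = Nₕ/N.
cluster 1: (1079/5178)²·19.45²/128 = 0.1283359
cluster 2: (623/5178)²·9.22²/78 = 0.0157768
cluster 3: (1279/5178)²·34.30²/80 = 0.8972537
cluster 4: (2197/5178)²·15.89²/524 = 0.0867466
Sum = 1.1281130 → 1.1281.

1.1281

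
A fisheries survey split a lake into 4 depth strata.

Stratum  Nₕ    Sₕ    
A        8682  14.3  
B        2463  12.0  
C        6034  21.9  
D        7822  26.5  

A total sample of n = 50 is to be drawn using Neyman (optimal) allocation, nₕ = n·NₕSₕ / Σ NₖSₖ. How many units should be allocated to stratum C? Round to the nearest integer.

13

A: NₕSₕ = 8682·14.3 = 124152.6
B: NₕSₕ = 2463·12.0 = 29556
C: NₕSₕ = 6034·21.9 = 132144.6
D: NₕSₕ = 7822·26.5 = 207283
Σ NₕSₕ = 493136.2.
n_C = 50·132144.6/493136.2 = 13.398... → 13.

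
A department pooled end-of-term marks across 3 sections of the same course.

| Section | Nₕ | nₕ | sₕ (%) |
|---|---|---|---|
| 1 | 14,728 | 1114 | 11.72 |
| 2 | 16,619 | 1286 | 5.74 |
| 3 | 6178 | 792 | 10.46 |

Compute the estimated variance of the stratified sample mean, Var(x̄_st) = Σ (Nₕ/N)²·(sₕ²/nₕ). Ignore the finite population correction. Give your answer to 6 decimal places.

0.027764

N = 37525; Wₕ = Nₕ/N.
section 1: (14728/37525)²·11.72²/1114 = 0.018993989
section 2: (16619/37525)²·5.74²/1286 = 0.005025175
section 3: (6178/37525)²·10.46²/792 = 0.003744489
Sum = 0.027763653 → 0.027764.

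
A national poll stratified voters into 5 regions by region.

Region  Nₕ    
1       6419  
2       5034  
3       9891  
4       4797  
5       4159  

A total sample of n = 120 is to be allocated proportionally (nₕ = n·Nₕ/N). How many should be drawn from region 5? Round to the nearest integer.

Share of region 5 = 4159/30300 = 0.13726.
Allocate 120 × 0.13726 = 16.471... → 16.

16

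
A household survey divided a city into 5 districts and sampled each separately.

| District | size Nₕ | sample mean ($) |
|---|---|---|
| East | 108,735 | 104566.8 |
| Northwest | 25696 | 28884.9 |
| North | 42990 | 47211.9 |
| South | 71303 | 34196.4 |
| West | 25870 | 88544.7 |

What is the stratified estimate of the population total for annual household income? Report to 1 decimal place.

18870894267.6

Population total = Σ Nₕ·x̄ₕ (each stratum's size times its mean).
108735·104566.8 + 25696·28884.9 + 42990·47211.9 + 71303·34196.4 + 25870·88544.7 = 11370070998 + 742226390.4 + 2029639581 + 2438305909.2 + 2290651389 = 18870894267.6.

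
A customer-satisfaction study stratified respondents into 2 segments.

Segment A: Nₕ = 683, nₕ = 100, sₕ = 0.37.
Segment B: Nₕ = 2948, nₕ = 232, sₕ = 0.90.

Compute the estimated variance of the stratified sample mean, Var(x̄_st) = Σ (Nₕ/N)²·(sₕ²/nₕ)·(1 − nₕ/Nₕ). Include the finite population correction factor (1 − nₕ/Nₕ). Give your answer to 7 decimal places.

0.0021617

N = 3631. Term for each stratum: Wₕ²sₕ²/nₕ·(1−nₕ/Nₕ).
Var(x̄_st) = 0.0000413466 + 0.0021203218 = 0.0021616685 → 0.0021617.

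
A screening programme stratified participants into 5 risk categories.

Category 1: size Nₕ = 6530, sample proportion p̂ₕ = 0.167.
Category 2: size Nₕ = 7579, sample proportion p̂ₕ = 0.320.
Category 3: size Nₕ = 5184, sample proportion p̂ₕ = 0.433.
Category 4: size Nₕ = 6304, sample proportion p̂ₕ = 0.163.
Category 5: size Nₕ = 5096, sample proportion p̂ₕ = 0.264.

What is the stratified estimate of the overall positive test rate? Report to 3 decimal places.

Wₕ = Nₕ/N with N = 30693: 0.2128, 0.2469, 0.1689, 0.2054, 0.1660.
p̂_st = 0.2128·0.167 + 0.2469·0.320 + 0.1689·0.433 + 0.2054·0.163 + 0.1660·0.264 ≈ 0.26499... → 0.265.

0.265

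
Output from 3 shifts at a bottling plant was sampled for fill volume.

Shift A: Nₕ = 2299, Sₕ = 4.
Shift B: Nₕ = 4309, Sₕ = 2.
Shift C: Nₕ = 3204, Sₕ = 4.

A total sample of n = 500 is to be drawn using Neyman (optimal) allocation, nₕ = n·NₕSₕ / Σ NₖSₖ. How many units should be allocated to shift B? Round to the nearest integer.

A: NₕSₕ = 2299·4 = 9196
B: NₕSₕ = 4309·2 = 8618
C: NₕSₕ = 3204·4 = 12816
Σ NₕSₕ = 30630.
n_B = 500·8618/30630 = 140.679... → 141.

141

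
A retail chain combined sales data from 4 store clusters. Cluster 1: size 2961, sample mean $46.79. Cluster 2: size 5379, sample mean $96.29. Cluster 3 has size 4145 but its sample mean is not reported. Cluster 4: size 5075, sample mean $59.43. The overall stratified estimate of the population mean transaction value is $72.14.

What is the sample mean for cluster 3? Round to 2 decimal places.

74.47

N = 2961 + 5379 + 4145 + 5075 = 17560.
Overall total = μ·N = 72.14·17560 = 1266778.4.
Subtract the known strata: 2961·46.79 + 5379·96.29 + 5075·59.43 = 958096.35.
Remaining total for cluster 3: 1266778.4 − 958096.35 = 308682.05.
Divide by its size: 308682.05 / 4145 = 74.4709... → 74.47.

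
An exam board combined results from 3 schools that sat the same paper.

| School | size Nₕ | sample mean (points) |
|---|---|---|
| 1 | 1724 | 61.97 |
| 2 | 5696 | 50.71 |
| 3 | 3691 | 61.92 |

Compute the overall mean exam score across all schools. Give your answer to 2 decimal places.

56.18

x̄_st = (Σ Nₕx̄ₕ) / (Σ Nₕ) = (1724·61.97 + 5696·50.71 + 3691·61.92) / 11111
= 624227.16 / 11111 = 56.1810... → 56.18.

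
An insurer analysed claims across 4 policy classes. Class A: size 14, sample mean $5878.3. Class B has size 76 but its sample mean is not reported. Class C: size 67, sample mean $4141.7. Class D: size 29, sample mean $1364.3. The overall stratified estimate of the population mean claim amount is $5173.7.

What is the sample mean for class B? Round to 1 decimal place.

7407.3

N = 14 + 76 + 67 + 29 = 186.
Overall total = μ·N = 5173.7·186 = 962308.2.
Subtract the known strata: 14·5878.3 + 67·4141.7 + 29·1364.3 = 399354.8.
Remaining total for class B: 962308.2 − 399354.8 = 562953.4.
Divide by its size: 562953.4 / 76 = 7407.282... → 7407.3.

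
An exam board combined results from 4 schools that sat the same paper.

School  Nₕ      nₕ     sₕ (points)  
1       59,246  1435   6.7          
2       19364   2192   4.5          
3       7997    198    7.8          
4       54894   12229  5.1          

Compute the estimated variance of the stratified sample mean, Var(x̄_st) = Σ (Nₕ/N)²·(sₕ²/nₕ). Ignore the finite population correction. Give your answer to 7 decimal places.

0.0069585

N = 141501; Wₕ = Nₕ/N.
school 1: (59246/141501)²·6.7²/1435 = 0.0054839913
school 2: (19364/141501)²·4.5²/2192 = 0.0001730038
school 3: (7997/141501)²·7.8²/198 = 0.0009814297
school 4: (54894/141501)²·5.1²/12229 = 0.0003200959
Sum = 0.0069585207 → 0.0069585.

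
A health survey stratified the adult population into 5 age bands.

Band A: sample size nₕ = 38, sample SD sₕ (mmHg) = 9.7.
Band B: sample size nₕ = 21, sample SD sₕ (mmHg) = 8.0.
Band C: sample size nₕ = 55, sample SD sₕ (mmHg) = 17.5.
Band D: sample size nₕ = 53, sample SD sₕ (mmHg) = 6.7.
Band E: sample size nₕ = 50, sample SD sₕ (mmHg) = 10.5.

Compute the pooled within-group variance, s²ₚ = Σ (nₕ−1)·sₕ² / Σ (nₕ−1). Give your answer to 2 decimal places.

136.96

A: (38−1)·9.7² = 37·94.09 = 3481.33
B: (21−1)·8.0² = 20·64 = 1280
C: (55−1)·17.5² = 54·306.25 = 16537.5
D: (53−1)·6.7² = 52·44.89 = 2334.28
E: (50−1)·10.5² = 49·110.25 = 5402.25
Numerator = 29035.36; denominator = Σ(nₕ−1) = 212.
s²ₚ = 29035.36/212 = 136.9592... → 136.96.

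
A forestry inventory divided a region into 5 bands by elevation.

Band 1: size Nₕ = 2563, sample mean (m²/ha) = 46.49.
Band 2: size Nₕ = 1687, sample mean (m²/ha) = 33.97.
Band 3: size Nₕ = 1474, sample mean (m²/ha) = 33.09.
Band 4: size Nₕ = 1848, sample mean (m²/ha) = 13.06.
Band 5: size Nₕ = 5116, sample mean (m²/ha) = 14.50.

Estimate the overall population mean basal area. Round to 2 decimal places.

N = 2563 + 1687 + 1474 + 1848 + 5116 = 12688.
Weight each subgroup mean by Nₕ/N and sum.
Σ Nₕx̄ₕ = 2563·46.49 + 1687·33.97 + 1474·33.09 + 1848·13.06 + 5116·14.50 = 119153.87 + 57307.39 + 48774.66 + 24134.88 + 74182 = 323552.8.
Divide by N: 323552.8 / 12688 = 25.5007... → 25.50.

25.50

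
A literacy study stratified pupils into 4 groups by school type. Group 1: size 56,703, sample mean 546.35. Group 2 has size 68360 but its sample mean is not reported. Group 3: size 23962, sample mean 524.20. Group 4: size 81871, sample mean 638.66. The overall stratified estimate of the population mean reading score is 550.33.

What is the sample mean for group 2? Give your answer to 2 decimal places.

457.00

N = 56703 + 68360 + 23962 + 81871 = 230896.
Overall total = μ·N = 550.33·230896 = 127068995.68.
Subtract the known strata: 56703·546.35 + 23962·524.20 + 81871·638.66 = 95828297.31.
Remaining total for group 2: 127068995.68 − 95828297.31 = 31240698.37.
Divide by its size: 31240698.37 / 68360 = 457.0026... → 457.00.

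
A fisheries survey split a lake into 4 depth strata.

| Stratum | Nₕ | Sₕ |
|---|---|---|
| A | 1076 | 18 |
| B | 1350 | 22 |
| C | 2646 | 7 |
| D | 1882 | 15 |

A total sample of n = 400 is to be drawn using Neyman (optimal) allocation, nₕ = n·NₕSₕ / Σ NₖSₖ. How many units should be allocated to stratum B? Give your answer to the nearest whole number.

A: NₕSₕ = 1076·18 = 19368
B: NₕSₕ = 1350·22 = 29700
C: NₕSₕ = 2646·7 = 18522
D: NₕSₕ = 1882·15 = 28230
Σ NₕSₕ = 95820.
n_B = 400·29700/95820 = 123.982... → 124.

124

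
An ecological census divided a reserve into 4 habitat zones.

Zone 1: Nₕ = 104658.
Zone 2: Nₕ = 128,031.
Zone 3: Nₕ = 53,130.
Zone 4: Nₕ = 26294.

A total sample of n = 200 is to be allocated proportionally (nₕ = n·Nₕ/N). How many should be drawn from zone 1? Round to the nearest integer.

67

Share of zone 1 = 104658/312113 = 0.33532.
Allocate 200 × 0.33532 = 67.064... → 67.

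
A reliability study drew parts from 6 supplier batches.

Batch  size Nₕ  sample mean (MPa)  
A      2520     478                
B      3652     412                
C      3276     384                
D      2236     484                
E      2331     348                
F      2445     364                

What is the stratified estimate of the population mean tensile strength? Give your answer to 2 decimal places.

410.12

N = 2520 + 3652 + 3276 + 2236 + 2331 + 2445 = 16460.
The stratified mean weights each stratum mean by its population share Nₕ/N.
Σ Nₕx̄ₕ = 2520·478 + 3652·412 + 3276·384 + 2236·484 + 2331·348 + 2445·364 = 1204560 + 1504624 + 1257984 + 1082224 + 811188 + 889980 = 6750560.
Divide by N: 6750560 / 16460 = 410.1191... → 410.12.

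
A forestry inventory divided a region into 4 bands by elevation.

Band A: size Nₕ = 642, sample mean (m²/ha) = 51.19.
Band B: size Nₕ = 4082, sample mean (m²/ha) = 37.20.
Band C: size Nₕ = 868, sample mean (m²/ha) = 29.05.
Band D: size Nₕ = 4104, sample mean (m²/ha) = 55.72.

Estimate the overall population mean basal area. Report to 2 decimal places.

45.24

N = 9696; weights Wₕ = Nₕ/N = (0.0662, 0.4210, 0.0895, 0.4233).
x̄_st = Σ Wₕ·x̄ₕ = 0.0662·51.19 + 0.4210·37.20 + 0.0895·29.05 + 0.4233·55.72 ≈ 45.2356...
→ 45.24.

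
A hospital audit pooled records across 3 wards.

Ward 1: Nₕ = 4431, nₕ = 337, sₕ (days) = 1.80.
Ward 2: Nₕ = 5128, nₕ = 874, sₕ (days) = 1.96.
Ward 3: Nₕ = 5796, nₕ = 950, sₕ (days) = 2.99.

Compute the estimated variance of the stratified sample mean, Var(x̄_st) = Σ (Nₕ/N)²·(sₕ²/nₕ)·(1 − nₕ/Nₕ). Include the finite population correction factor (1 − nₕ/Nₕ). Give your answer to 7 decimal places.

0.0022675

N = 15355. Term for each stratum: Wₕ²sₕ²/nₕ·(1−nₕ/Nₕ).
Var(x̄_st) = 0.0007397161 + 0.0004066742 + 0.0011210653 = 0.0022674555 → 0.0022675.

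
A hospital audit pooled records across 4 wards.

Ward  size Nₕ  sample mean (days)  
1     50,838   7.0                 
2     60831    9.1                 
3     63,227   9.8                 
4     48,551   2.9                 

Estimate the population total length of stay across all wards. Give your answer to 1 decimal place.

1669850.6

1: 50838·7.0 = 355866
2: 60831·9.1 = 553562.1
3: 63227·9.8 = 619624.6
4: 48551·2.9 = 140797.9
τ̂ = Σ Nₕx̄ₕ = 1669850.6.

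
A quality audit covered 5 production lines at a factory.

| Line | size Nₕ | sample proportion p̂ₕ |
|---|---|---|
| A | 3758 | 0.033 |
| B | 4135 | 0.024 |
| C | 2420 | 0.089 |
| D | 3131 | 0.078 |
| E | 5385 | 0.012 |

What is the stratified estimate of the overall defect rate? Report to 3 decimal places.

Wₕ = Nₕ/N with N = 18829: 0.1996, 0.2196, 0.1285, 0.1663, 0.2860.
p̂_st = 0.1996·0.033 + 0.2196·0.024 + 0.1285·0.089 + 0.1663·0.078 + 0.2860·0.012 ≈ 0.03970... → 0.040.

0.040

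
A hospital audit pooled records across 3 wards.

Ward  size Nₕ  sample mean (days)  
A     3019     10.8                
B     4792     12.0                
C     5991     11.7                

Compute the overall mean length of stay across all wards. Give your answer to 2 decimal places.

11.61

N = 13802; weights Wₕ = Nₕ/N = (0.2187, 0.3472, 0.4341).
x̄_st = Σ Wₕ·x̄ₕ = 0.2187·10.8 + 0.3472·12.0 + 0.4341·11.7 ≈ 11.6073...
→ 11.61.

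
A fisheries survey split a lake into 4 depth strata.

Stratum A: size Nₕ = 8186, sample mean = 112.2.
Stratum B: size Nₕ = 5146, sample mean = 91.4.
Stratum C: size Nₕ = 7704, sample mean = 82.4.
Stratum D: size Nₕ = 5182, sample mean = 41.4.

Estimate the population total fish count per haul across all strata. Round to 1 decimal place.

Estimate total by summing Nₕ·x̄ₕ over strata.
8186·112.2 + 5146·91.4 + 7704·82.4 + 5182·41.4 = 918469.2 + 470344.4 + 634809.6 + 214534.8 = 2238158.0.

2238158.0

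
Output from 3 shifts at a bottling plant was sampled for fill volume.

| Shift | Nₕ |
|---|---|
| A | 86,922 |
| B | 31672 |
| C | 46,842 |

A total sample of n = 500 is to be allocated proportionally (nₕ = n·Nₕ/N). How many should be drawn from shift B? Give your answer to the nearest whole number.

96

N = 86922 + 31672 + 46842 = 165436.
n_B = 500·31672/165436 = 95.723... → 96.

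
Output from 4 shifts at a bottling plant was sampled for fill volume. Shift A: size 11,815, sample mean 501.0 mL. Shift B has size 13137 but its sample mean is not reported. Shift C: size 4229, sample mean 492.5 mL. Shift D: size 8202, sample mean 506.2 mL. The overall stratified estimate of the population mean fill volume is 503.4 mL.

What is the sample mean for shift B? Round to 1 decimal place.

Σ Nₕx̄ₕ = N·μ, so 13137·x̄_B = 37383·503.4 − (11815·501.0 + 4229·492.5 + 8202·506.2).
= 18818602.2 − 12153949.9 = 6664652.3.
x̄_B = 6664652.3 / 13137 = 507.319... → 507.3.

507.3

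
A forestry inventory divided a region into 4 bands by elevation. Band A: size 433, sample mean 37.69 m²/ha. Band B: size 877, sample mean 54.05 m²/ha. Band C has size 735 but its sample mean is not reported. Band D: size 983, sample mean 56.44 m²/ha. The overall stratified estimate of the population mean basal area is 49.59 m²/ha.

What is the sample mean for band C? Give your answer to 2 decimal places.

42.12

N = 433 + 877 + 735 + 983 = 3028.
Overall total = μ·N = 49.59·3028 = 150158.52.
Subtract the known strata: 433·37.69 + 877·54.05 + 983·56.44 = 119202.14.
Remaining total for band C: 150158.52 − 119202.14 = 30956.38.
Divide by its size: 30956.38 / 735 = 42.1175... → 42.12.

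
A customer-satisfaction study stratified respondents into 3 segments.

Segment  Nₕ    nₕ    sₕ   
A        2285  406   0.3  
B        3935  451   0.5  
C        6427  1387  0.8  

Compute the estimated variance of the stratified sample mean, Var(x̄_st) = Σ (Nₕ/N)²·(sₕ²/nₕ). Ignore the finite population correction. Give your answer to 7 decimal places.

0.0001801

N = 12647. Term for each stratum: Wₕ²sₕ²/nₕ.
Var(x̄_st) = 0.0000072363 + 0.0000536634 + 0.0001191640 = 0.0001800636 → 0.0001801.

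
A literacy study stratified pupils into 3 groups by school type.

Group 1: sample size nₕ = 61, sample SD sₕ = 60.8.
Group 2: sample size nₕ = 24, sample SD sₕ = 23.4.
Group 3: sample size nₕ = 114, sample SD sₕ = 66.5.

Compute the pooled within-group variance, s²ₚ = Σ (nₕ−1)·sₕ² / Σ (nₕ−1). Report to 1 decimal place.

3745.4

Degrees of freedom: 60 + 23 + 113 = 196.
Σ(nₕ−1)sₕ² = 60·3696.64 + 23·547.56 + 113·4422.25 = 734106.53.
s²ₚ = 734106.53 / 196 = 3745.441... → 3745.4.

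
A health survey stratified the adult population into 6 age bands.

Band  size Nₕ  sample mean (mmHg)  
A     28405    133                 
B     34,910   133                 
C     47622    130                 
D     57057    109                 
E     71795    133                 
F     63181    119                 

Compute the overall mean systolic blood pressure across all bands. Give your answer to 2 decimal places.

125.09

N = 28405 + 34910 + 47622 + 57057 + 71795 + 63181 = 302970.
The stratified mean weights each stratum mean by its population share Nₕ/N.
Σ Nₕx̄ₕ = 28405·133 + 34910·133 + 47622·130 + 57057·109 + 71795·133 + 63181·119 = 3777865 + 4643030 + 6190860 + 6219213 + 9548735 + 7518539 = 37898242.
Divide by N: 37898242 / 302970 = 125.0891... → 125.09.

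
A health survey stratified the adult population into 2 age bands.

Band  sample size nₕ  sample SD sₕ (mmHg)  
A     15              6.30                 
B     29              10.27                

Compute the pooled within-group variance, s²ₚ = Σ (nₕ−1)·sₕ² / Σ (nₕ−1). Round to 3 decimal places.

83.545

A: (15−1)·6.30² = 14·39.69 = 555.66
B: (29−1)·10.27² = 28·105.4729 = 2953.2412
Numerator = 3508.9012; denominator = Σ(nₕ−1) = 42.
s²ₚ = 3508.9012/42 = 83.54527... → 83.545.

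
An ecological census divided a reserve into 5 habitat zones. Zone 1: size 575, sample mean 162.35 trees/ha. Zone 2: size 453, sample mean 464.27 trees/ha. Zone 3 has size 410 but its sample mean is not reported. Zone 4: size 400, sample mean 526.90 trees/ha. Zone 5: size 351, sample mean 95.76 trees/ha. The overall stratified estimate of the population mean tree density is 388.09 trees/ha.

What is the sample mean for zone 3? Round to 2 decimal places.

735.35

N = 575 + 453 + 410 + 400 + 351 = 2189.
Overall total = μ·N = 388.09·2189 = 849529.01.
Subtract the known strata: 575·162.35 + 453·464.27 + 400·526.90 + 351·95.76 = 548037.32.
Remaining total for zone 3: 849529.01 − 548037.32 = 301491.69.
Divide by its size: 301491.69 / 410 = 735.3456... → 735.35.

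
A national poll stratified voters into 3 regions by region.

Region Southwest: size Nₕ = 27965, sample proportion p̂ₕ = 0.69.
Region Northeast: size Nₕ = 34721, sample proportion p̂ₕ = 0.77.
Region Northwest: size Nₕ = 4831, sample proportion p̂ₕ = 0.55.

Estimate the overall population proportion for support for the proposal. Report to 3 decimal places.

Wₕ = Nₕ/N with N = 67517: 0.4142, 0.5143, 0.0716.
p̂_st = 0.4142·0.69 + 0.5143·0.77 + 0.0716·0.55 ≈ 0.72112... → 0.721.

0.721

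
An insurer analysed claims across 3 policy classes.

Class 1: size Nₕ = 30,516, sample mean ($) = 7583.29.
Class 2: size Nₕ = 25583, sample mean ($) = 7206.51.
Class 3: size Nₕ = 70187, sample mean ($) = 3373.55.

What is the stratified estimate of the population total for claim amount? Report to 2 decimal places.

652555176.82

1: 30516·7583.29 = 231411677.64
2: 25583·7206.51 = 184364145.33
3: 70187·3373.55 = 236779353.85
τ̂ = Σ Nₕx̄ₕ = 652555176.82.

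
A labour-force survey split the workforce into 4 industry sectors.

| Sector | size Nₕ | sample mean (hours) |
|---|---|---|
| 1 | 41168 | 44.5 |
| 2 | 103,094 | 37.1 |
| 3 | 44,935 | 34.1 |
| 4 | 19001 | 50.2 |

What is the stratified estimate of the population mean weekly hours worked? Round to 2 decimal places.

39.11

x̄_st = (Σ Nₕx̄ₕ) / (Σ Nₕ) = (41168·44.5 + 103094·37.1 + 44935·34.1 + 19001·50.2) / 208198
= 8142897.1 / 208198 = 39.1113... → 39.11.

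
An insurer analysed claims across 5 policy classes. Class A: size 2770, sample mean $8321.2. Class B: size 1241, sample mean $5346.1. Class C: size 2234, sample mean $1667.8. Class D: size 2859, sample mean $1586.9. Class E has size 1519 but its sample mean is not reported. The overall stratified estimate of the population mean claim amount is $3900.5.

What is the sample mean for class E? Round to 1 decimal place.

Σ Nₕx̄ₕ = N·μ, so 1519·x̄_E = 10623·3900.5 − (2770·8321.2 + 1241·5346.1 + 2234·1667.8 + 2859·1586.9).
= 41435011.5 − 37947046.4 = 3487965.1.
x̄_E = 3487965.1 / 1519 = 2296.225... → 2296.2.

2296.2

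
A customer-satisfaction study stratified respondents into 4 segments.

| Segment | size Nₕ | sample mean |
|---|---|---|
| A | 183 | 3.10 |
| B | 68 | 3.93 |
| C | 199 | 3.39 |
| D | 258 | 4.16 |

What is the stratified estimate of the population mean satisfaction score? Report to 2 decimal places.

3.65

x̄_st = (Σ Nₕx̄ₕ) / (Σ Nₕ) = (183·3.10 + 68·3.93 + 199·3.39 + 258·4.16) / 708
= 2582.43 / 708 = 3.6475 → 3.65.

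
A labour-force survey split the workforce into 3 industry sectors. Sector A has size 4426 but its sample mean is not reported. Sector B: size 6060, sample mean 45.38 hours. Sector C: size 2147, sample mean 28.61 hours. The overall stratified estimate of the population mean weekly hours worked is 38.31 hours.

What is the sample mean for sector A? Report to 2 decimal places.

33.34

Σ Nₕx̄ₕ = N·μ, so 4426·x̄_A = 12633·38.31 − (6060·45.38 + 2147·28.61).
= 483970.23 − 336428.47 = 147541.76.
x̄_A = 147541.76 / 4426 = 33.3352... → 33.34.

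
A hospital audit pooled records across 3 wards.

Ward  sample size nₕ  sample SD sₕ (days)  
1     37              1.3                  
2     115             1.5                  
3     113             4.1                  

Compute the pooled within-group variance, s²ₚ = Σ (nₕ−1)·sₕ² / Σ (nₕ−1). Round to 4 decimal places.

8.3972

Degrees of freedom: 36 + 114 + 112 = 262.
Σ(nₕ−1)sₕ² = 36·1.69 + 114·2.25 + 112·16.81 = 2200.06.
s²ₚ = 2200.06 / 262 = 8.397176... → 8.3972.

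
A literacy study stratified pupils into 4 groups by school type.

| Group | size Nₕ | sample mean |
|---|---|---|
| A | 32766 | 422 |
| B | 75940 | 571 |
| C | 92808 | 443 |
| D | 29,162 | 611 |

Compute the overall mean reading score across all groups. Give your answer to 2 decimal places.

503.39

N = 230676; weights Wₕ = Nₕ/N = (0.1420, 0.3292, 0.4023, 0.1264).
x̄_st = Σ Wₕ·x̄ₕ = 0.1420·422 + 0.3292·571 + 0.4023·443 + 0.1264·611 ≈ 503.3940...
→ 503.39.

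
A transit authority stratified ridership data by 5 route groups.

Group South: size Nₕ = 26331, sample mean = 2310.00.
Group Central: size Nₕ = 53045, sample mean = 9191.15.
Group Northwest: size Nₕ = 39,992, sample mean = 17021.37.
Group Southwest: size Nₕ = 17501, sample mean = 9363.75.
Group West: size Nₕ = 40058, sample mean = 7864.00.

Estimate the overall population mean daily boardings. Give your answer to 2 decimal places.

9653.58

x̄_st = (Σ Nₕx̄ₕ) / (Σ Nₕ) = (26331·2310.00 + 53045·9191.15 + 39992·17021.37 + 17501·9363.75 + 40058·7864.00) / 176927
= 1707978891.54 / 176927 = 9653.5797... → 9653.58.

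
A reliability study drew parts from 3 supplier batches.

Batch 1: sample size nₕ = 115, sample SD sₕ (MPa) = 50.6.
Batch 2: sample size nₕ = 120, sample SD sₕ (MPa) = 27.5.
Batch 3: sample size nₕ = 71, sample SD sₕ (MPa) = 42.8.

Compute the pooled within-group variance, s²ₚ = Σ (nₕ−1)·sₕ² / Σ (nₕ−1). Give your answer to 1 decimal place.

1683.5

1: (115−1)·50.6² = 114·2560.36 = 291881.04
2: (120−1)·27.5² = 119·756.25 = 89993.75
3: (71−1)·42.8² = 70·1831.84 = 128228.8
Numerator = 510103.59; denominator = Σ(nₕ−1) = 303.
s²ₚ = 510103.59/303 = 1683.510... → 1683.5.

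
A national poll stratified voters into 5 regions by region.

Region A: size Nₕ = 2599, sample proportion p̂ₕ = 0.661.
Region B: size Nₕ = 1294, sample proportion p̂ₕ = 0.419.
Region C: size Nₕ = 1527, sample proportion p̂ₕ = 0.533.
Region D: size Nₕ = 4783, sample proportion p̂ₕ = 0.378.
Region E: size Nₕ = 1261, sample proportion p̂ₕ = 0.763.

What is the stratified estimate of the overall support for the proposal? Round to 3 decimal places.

0.510

N = 2599 + 1294 + 1527 + 4783 + 1261 = 11464.
Overall proportion = Σ (Nₕ/N)·p̂ₕ.
Σ Nₕp̂ₕ = 1717.939 + 542.186 + 813.891 + 1807.974 + 962.143 = 5844.133.
5844.133 / 11464 = 0.50978... → 0.510.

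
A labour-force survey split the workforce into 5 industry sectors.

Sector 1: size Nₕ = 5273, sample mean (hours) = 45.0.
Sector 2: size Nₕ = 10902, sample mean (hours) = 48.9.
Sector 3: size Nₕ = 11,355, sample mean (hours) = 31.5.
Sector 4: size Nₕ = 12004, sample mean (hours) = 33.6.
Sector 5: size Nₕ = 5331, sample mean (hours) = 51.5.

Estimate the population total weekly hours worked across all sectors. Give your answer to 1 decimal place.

Population total = Σ Nₕ·x̄ₕ (each stratum's size times its mean).
5273·45.0 + 10902·48.9 + 11355·31.5 + 12004·33.6 + 5331·51.5 = 237285 + 533107.8 + 357682.5 + 403334.4 + 274546.5 = 1805956.2.

1805956.2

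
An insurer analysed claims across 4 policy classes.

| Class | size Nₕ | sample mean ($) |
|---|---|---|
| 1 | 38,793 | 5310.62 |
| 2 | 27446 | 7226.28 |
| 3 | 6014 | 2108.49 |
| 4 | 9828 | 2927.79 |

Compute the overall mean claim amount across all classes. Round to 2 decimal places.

N = 38793 + 27446 + 6014 + 9828 = 82081.
Weight each subgroup mean by Nₕ/N and sum.
Σ Nₕx̄ₕ = 38793·5310.62 + 27446·7226.28 + 6014·2108.49 + 9828·2927.79 = 206014881.66 + 198332480.88 + 12680458.86 + 28774320.12 = 445802141.52.
Divide by N: 445802141.52 / 82081 = 5431.2465... → 5431.25.

5431.25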